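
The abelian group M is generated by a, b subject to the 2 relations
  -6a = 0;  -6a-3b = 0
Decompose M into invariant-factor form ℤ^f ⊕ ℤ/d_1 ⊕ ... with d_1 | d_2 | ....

Answer: M ≅ ℤ/3 ⊕ ℤ/6

Derivation:
rank_ℚ(R)=2; free=2−2=0
SNF(R) diag = [3, 6] → torsion [3, 6]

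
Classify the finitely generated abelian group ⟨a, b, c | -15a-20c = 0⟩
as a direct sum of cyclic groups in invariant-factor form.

rank_ℚ(R)=1; free=3−1=2
SNF(R) diag = [5] → torsion [5]

Answer: M ≅ ℤ^2 ⊕ ℤ/5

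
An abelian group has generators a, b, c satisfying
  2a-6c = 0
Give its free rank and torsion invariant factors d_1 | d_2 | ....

Answer: M ≅ ℤ^2 ⊕ ℤ/2

Derivation:
rank_ℚ(R)=1; free=3−1=2
SNF(R) diag = [2] → torsion [2]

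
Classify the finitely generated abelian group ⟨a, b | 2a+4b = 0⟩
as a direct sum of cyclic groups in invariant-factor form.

Answer: M ≅ ℤ^1 ⊕ ℤ/2

Derivation:
rank_ℚ(R)=1; free=2−1=1
SNF(R) diag = [2] → torsion [2]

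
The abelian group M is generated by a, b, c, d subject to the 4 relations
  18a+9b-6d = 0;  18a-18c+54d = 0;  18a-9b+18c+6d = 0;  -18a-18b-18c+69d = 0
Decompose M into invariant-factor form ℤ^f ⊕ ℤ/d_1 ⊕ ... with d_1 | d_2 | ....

rank_ℚ(R)=4; free=4−4=0
SNF(R) diag = [3, 9, 18, 54] → torsion [3, 9, 18, 54]

Answer: M ≅ ℤ/3 ⊕ ℤ/9 ⊕ ℤ/18 ⊕ ℤ/54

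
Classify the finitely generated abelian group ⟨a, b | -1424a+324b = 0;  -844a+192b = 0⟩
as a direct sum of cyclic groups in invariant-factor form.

Answer: M ≅ ℤ/4 ⊕ ℤ/12

Derivation:
rank_ℚ(R)=2; free=2−2=0
SNF(R) diag = [4, 12] → torsion [4, 12]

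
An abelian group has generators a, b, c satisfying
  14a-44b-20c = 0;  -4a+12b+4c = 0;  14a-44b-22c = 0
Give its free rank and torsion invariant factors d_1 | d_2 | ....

rank_ℚ(R)=3; free=3−3=0
SNF(R) diag = [2, 2, 4] → torsion [2, 2, 4]

Answer: M ≅ ℤ/2 ⊕ ℤ/2 ⊕ ℤ/4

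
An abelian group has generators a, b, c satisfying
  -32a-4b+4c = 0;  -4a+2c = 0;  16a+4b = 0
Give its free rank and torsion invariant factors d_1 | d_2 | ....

Answer: M ≅ ℤ/2 ⊕ ℤ/4 ⊕ ℤ/8

Derivation:
rank_ℚ(R)=3; free=3−3=0
SNF(R) diag = [2, 4, 8] → torsion [2, 4, 8]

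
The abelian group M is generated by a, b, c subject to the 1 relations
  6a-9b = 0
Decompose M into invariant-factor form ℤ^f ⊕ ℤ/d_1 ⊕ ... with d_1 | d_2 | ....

rank_ℚ(R)=1; free=3−1=2
SNF(R) diag = [3] → torsion [3]

Answer: M ≅ ℤ^2 ⊕ ℤ/3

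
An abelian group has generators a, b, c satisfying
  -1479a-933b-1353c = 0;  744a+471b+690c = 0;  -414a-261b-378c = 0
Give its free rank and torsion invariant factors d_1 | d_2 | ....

rank_ℚ(R)=3; free=3−3=0
SNF(R) diag = [3, 9, 18] → torsion [3, 9, 18]

Answer: M ≅ ℤ/3 ⊕ ℤ/9 ⊕ ℤ/18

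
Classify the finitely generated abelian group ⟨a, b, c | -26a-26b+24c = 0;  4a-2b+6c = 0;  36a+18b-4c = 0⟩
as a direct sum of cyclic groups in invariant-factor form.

rank_ℚ(R)=3; free=3−3=0
SNF(R) diag = [2, 2, 6] → torsion [2, 2, 6]

Answer: M ≅ ℤ/2 ⊕ ℤ/2 ⊕ ℤ/6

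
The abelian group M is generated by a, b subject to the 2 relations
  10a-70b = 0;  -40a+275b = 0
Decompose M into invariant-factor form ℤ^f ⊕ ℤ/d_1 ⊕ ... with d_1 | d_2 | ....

Answer: M ≅ ℤ/5 ⊕ ℤ/10

Derivation:
rank_ℚ(R)=2; free=2−2=0
SNF(R) diag = [5, 10] → torsion [5, 10]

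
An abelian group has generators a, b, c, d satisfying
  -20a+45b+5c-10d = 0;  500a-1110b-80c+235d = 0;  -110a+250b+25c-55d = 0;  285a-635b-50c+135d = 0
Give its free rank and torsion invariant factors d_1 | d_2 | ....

Answer: M ≅ ℤ/5 ⊕ ℤ/5 ⊕ ℤ/5 ⊕ ℤ/15

Derivation:
rank_ℚ(R)=4; free=4−4=0
SNF(R) diag = [5, 5, 5, 15] → torsion [5, 5, 5, 15]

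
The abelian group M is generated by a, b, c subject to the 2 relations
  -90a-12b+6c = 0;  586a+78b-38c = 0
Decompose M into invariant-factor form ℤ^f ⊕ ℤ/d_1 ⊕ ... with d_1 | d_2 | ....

rank_ℚ(R)=2; free=3−2=1
SNF(R) diag = [2, 6] → torsion [2, 6]

Answer: M ≅ ℤ^1 ⊕ ℤ/2 ⊕ ℤ/6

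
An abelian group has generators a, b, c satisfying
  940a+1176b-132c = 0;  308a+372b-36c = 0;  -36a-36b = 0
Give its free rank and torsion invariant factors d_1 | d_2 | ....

Answer: M ≅ ℤ/4 ⊕ ℤ/12 ⊕ ℤ/36

Derivation:
rank_ℚ(R)=3; free=3−3=0
SNF(R) diag = [4, 12, 36] → torsion [4, 12, 36]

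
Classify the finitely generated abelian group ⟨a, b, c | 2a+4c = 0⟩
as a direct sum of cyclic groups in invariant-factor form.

Answer: M ≅ ℤ^2 ⊕ ℤ/2

Derivation:
rank_ℚ(R)=1; free=3−1=2
SNF(R) diag = [2] → torsion [2]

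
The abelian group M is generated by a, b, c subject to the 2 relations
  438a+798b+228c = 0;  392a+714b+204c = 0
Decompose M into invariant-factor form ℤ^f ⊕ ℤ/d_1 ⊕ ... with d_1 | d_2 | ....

rank_ℚ(R)=2; free=3−2=1
SNF(R) diag = [2, 6] → torsion [2, 6]

Answer: M ≅ ℤ^1 ⊕ ℤ/2 ⊕ ℤ/6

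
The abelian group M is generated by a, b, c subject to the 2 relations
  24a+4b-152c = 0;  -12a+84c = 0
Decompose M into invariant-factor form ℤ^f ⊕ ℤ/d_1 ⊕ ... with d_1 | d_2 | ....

rank_ℚ(R)=2; free=3−2=1
SNF(R) diag = [4, 12] → torsion [4, 12]

Answer: M ≅ ℤ^1 ⊕ ℤ/4 ⊕ ℤ/12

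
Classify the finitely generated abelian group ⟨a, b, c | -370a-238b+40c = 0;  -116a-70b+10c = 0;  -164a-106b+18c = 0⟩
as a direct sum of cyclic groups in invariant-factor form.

rank_ℚ(R)=3; free=3−3=0
SNF(R) diag = [2, 2, 4] → torsion [2, 2, 4]

Answer: M ≅ ℤ/2 ⊕ ℤ/2 ⊕ ℤ/4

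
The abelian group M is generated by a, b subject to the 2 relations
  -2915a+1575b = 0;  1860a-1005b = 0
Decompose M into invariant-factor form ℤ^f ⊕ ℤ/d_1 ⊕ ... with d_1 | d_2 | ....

Answer: M ≅ ℤ/5 ⊕ ℤ/15

Derivation:
rank_ℚ(R)=2; free=2−2=0
SNF(R) diag = [5, 15] → torsion [5, 15]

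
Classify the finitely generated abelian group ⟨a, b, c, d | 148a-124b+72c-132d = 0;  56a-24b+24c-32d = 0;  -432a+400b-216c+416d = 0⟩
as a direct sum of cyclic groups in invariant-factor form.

Answer: M ≅ ℤ^1 ⊕ ℤ/4 ⊕ ℤ/8 ⊕ ℤ/24

Derivation:
rank_ℚ(R)=3; free=4−3=1
SNF(R) diag = [4, 8, 24] → torsion [4, 8, 24]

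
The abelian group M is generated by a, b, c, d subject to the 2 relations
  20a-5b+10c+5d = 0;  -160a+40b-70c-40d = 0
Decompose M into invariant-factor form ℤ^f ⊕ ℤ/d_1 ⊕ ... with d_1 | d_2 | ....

rank_ℚ(R)=2; free=4−2=2
SNF(R) diag = [5, 10] → torsion [5, 10]

Answer: M ≅ ℤ^2 ⊕ ℤ/5 ⊕ ℤ/10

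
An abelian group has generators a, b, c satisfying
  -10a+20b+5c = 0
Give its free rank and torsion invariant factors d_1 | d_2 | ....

Answer: M ≅ ℤ^2 ⊕ ℤ/5

Derivation:
rank_ℚ(R)=1; free=3−1=2
SNF(R) diag = [5] → torsion [5]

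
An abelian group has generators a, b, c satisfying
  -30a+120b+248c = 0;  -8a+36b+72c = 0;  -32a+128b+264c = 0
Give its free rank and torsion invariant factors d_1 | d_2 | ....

Answer: M ≅ ℤ/2 ⊕ ℤ/4 ⊕ ℤ/8

Derivation:
rank_ℚ(R)=3; free=3−3=0
SNF(R) diag = [2, 4, 8] → torsion [2, 4, 8]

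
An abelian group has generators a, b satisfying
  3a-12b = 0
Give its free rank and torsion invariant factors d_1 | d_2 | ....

rank_ℚ(R)=1; free=2−1=1
SNF(R) diag = [3] → torsion [3]

Answer: M ≅ ℤ^1 ⊕ ℤ/3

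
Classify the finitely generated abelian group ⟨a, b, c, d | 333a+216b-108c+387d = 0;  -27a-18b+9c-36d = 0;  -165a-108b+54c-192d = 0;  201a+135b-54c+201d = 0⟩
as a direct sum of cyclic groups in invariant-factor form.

rank_ℚ(R)=4; free=4−4=0
SNF(R) diag = [3, 9, 27, 27] → torsion [3, 9, 27, 27]

Answer: M ≅ ℤ/3 ⊕ ℤ/9 ⊕ ℤ/27 ⊕ ℤ/27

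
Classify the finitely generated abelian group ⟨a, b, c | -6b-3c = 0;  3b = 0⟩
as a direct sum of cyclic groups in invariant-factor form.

rank_ℚ(R)=2; free=3−2=1
SNF(R) diag = [3, 3] → torsion [3, 3]

Answer: M ≅ ℤ^1 ⊕ ℤ/3 ⊕ ℤ/3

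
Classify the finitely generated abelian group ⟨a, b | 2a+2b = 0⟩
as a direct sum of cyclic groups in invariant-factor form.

Answer: M ≅ ℤ^1 ⊕ ℤ/2

Derivation:
rank_ℚ(R)=1; free=2−1=1
SNF(R) diag = [2] → torsion [2]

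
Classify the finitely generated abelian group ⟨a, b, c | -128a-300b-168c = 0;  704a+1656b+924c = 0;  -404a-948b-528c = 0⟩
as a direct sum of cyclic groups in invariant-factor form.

Answer: M ≅ ℤ/4 ⊕ ℤ/12 ⊕ ℤ/36

Derivation:
rank_ℚ(R)=3; free=3−3=0
SNF(R) diag = [4, 12, 36] → torsion [4, 12, 36]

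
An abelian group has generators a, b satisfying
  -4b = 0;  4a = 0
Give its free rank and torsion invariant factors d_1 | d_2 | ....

rank_ℚ(R)=2; free=2−2=0
SNF(R) diag = [4, 4] → torsion [4, 4]

Answer: M ≅ ℤ/4 ⊕ ℤ/4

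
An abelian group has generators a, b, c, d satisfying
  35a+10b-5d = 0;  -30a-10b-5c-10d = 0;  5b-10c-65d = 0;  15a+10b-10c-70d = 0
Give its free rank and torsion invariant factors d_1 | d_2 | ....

Answer: M ≅ ℤ/5 ⊕ ℤ/5 ⊕ ℤ/5 ⊕ ℤ/5

Derivation:
rank_ℚ(R)=4; free=4−4=0
SNF(R) diag = [5, 5, 5, 5] → torsion [5, 5, 5, 5]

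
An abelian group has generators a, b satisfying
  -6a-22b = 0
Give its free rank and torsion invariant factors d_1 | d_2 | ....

rank_ℚ(R)=1; free=2−1=1
SNF(R) diag = [2] → torsion [2]

Answer: M ≅ ℤ^1 ⊕ ℤ/2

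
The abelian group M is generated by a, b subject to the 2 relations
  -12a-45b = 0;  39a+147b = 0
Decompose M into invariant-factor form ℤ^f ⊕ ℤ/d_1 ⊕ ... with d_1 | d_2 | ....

Answer: M ≅ ℤ/3 ⊕ ℤ/3

Derivation:
rank_ℚ(R)=2; free=2−2=0
SNF(R) diag = [3, 3] → torsion [3, 3]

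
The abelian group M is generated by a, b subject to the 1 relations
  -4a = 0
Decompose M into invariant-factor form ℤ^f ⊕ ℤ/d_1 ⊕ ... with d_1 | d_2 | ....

rank_ℚ(R)=1; free=2−1=1
SNF(R) diag = [4] → torsion [4]

Answer: M ≅ ℤ^1 ⊕ ℤ/4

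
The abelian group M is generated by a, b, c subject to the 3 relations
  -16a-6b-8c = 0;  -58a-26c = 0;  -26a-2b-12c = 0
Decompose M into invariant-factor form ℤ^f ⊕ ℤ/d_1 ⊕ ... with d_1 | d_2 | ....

Answer: M ≅ ℤ/2 ⊕ ℤ/2 ⊕ ℤ/6

Derivation:
rank_ℚ(R)=3; free=3−3=0
SNF(R) diag = [2, 2, 6] → torsion [2, 2, 6]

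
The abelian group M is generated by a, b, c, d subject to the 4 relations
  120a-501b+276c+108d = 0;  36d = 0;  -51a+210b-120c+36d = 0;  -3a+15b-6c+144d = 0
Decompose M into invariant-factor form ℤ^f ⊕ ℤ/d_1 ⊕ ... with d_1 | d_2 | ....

rank_ℚ(R)=4; free=4−4=0
SNF(R) diag = [3, 9, 18, 36] → torsion [3, 9, 18, 36]

Answer: M ≅ ℤ/3 ⊕ ℤ/9 ⊕ ℤ/18 ⊕ ℤ/36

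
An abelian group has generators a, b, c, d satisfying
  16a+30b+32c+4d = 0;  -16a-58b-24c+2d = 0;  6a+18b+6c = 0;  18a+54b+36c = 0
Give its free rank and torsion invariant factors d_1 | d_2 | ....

Answer: M ≅ ℤ/2 ⊕ ℤ/2 ⊕ ℤ/6 ⊕ ℤ/18

Derivation:
rank_ℚ(R)=4; free=4−4=0
SNF(R) diag = [2, 2, 6, 18] → torsion [2, 2, 6, 18]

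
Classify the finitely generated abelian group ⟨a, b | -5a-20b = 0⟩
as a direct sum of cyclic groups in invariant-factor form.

Answer: M ≅ ℤ^1 ⊕ ℤ/5

Derivation:
rank_ℚ(R)=1; free=2−1=1
SNF(R) diag = [5] → torsion [5]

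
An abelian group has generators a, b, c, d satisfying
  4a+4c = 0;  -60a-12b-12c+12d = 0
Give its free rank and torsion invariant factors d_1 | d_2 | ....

Answer: M ≅ ℤ^2 ⊕ ℤ/4 ⊕ ℤ/12

Derivation:
rank_ℚ(R)=2; free=4−2=2
SNF(R) diag = [4, 12] → torsion [4, 12]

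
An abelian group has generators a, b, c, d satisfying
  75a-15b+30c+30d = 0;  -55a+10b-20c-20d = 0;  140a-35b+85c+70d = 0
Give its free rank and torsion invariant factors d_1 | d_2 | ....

Answer: M ≅ ℤ^1 ⊕ ℤ/5 ⊕ ℤ/15 ⊕ ℤ/15

Derivation:
rank_ℚ(R)=3; free=4−3=1
SNF(R) diag = [5, 15, 15] → torsion [5, 15, 15]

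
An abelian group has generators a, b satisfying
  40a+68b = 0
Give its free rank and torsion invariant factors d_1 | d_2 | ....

Answer: M ≅ ℤ^1 ⊕ ℤ/4

Derivation:
rank_ℚ(R)=1; free=2−1=1
SNF(R) diag = [4] → torsion [4]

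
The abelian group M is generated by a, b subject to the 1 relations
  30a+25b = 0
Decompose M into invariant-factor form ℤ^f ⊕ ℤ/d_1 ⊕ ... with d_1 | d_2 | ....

Answer: M ≅ ℤ^1 ⊕ ℤ/5

Derivation:
rank_ℚ(R)=1; free=2−1=1
SNF(R) diag = [5] → torsion [5]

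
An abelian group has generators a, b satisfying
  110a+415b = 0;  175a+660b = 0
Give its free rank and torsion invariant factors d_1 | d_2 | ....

rank_ℚ(R)=2; free=2−2=0
SNF(R) diag = [5, 5] → torsion [5, 5]

Answer: M ≅ ℤ/5 ⊕ ℤ/5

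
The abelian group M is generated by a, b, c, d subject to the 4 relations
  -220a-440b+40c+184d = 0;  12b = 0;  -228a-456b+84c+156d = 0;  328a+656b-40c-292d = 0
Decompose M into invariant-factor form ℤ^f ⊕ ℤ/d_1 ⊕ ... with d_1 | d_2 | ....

rank_ℚ(R)=4; free=4−4=0
SNF(R) diag = [4, 12, 36, 108] → torsion [4, 12, 36, 108]

Answer: M ≅ ℤ/4 ⊕ ℤ/12 ⊕ ℤ/36 ⊕ ℤ/108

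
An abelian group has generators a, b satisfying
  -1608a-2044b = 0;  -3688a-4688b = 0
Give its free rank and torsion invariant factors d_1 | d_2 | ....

Answer: M ≅ ℤ/4 ⊕ ℤ/8

Derivation:
rank_ℚ(R)=2; free=2−2=0
SNF(R) diag = [4, 8] → torsion [4, 8]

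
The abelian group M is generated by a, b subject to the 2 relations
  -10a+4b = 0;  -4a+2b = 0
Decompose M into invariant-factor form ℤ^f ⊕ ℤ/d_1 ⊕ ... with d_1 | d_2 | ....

rank_ℚ(R)=2; free=2−2=0
SNF(R) diag = [2, 2] → torsion [2, 2]

Answer: M ≅ ℤ/2 ⊕ ℤ/2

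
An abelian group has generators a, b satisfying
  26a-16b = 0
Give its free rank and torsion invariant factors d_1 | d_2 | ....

Answer: M ≅ ℤ^1 ⊕ ℤ/2

Derivation:
rank_ℚ(R)=1; free=2−1=1
SNF(R) diag = [2] → torsion [2]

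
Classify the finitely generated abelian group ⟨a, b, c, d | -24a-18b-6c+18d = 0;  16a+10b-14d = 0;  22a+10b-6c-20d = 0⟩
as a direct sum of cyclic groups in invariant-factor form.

Answer: M ≅ ℤ^1 ⊕ ℤ/2 ⊕ ℤ/6 ⊕ ℤ/6

Derivation:
rank_ℚ(R)=3; free=4−3=1
SNF(R) diag = [2, 6, 6] → torsion [2, 6, 6]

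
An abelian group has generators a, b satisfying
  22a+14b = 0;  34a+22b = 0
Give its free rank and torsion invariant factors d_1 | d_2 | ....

rank_ℚ(R)=2; free=2−2=0
SNF(R) diag = [2, 4] → torsion [2, 4]

Answer: M ≅ ℤ/2 ⊕ ℤ/4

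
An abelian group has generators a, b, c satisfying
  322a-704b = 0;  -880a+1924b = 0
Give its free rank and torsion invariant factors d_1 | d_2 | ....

Answer: M ≅ ℤ^1 ⊕ ℤ/2 ⊕ ℤ/4

Derivation:
rank_ℚ(R)=2; free=3−2=1
SNF(R) diag = [2, 4] → torsion [2, 4]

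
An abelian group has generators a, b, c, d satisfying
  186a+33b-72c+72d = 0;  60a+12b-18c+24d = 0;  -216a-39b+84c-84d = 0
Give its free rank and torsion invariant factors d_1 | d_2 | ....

rank_ℚ(R)=3; free=4−3=1
SNF(R) diag = [3, 6, 6] → torsion [3, 6, 6]

Answer: M ≅ ℤ^1 ⊕ ℤ/3 ⊕ ℤ/6 ⊕ ℤ/6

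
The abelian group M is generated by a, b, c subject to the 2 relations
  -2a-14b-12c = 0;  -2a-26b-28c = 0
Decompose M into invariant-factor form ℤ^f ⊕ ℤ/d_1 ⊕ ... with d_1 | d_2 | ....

Answer: M ≅ ℤ^1 ⊕ ℤ/2 ⊕ ℤ/4

Derivation:
rank_ℚ(R)=2; free=3−2=1
SNF(R) diag = [2, 4] → torsion [2, 4]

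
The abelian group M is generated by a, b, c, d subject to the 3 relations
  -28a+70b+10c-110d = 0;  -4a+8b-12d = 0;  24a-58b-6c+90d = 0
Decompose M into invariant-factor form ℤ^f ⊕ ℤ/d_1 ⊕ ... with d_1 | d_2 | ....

rank_ℚ(R)=3; free=4−3=1
SNF(R) diag = [2, 4, 4] → torsion [2, 4, 4]

Answer: M ≅ ℤ^1 ⊕ ℤ/2 ⊕ ℤ/4 ⊕ ℤ/4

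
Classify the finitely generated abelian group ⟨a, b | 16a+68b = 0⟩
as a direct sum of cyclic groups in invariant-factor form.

rank_ℚ(R)=1; free=2−1=1
SNF(R) diag = [4] → torsion [4]

Answer: M ≅ ℤ^1 ⊕ ℤ/4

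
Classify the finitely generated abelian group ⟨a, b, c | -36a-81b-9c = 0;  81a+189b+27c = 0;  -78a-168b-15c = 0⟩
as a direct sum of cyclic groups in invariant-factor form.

Answer: M ≅ ℤ/3 ⊕ ℤ/9 ⊕ ℤ/27

Derivation:
rank_ℚ(R)=3; free=3−3=0
SNF(R) diag = [3, 9, 27] → torsion [3, 9, 27]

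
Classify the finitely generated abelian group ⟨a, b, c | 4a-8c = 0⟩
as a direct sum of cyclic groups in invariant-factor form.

Answer: M ≅ ℤ^2 ⊕ ℤ/4

Derivation:
rank_ℚ(R)=1; free=3−1=2
SNF(R) diag = [4] → torsion [4]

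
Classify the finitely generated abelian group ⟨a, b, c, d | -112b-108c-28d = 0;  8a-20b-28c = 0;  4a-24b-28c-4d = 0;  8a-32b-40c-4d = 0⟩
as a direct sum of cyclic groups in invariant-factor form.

Answer: M ≅ ℤ/4 ⊕ ℤ/4 ⊕ ℤ/4 ⊕ ℤ/4

Derivation:
rank_ℚ(R)=4; free=4−4=0
SNF(R) diag = [4, 4, 4, 4] → torsion [4, 4, 4, 4]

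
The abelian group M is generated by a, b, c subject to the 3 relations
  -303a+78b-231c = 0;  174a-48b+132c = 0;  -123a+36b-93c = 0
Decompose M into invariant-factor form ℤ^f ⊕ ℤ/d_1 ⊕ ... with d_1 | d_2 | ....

rank_ℚ(R)=3; free=3−3=0
SNF(R) diag = [3, 6, 6] → torsion [3, 6, 6]

Answer: M ≅ ℤ/3 ⊕ ℤ/6 ⊕ ℤ/6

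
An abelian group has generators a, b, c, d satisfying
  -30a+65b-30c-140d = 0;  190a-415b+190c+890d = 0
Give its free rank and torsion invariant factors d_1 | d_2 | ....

Answer: M ≅ ℤ^2 ⊕ ℤ/5 ⊕ ℤ/10

Derivation:
rank_ℚ(R)=2; free=4−2=2
SNF(R) diag = [5, 10] → torsion [5, 10]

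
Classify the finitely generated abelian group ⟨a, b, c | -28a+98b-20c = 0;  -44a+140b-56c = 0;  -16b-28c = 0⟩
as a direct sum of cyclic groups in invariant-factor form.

rank_ℚ(R)=3; free=3−3=0
SNF(R) diag = [2, 4, 4] → torsion [2, 4, 4]

Answer: M ≅ ℤ/2 ⊕ ℤ/4 ⊕ ℤ/4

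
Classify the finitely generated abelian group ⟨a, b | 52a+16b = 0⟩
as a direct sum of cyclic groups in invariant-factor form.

Answer: M ≅ ℤ^1 ⊕ ℤ/4

Derivation:
rank_ℚ(R)=1; free=2−1=1
SNF(R) diag = [4] → torsion [4]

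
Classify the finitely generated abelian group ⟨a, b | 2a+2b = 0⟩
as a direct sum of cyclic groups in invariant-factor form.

rank_ℚ(R)=1; free=2−1=1
SNF(R) diag = [2] → torsion [2]

Answer: M ≅ ℤ^1 ⊕ ℤ/2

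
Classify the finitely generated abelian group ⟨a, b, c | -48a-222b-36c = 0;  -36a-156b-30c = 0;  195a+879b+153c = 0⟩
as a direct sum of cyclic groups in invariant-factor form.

rank_ℚ(R)=3; free=3−3=0
SNF(R) diag = [3, 6, 6] → torsion [3, 6, 6]

Answer: M ≅ ℤ/3 ⊕ ℤ/6 ⊕ ℤ/6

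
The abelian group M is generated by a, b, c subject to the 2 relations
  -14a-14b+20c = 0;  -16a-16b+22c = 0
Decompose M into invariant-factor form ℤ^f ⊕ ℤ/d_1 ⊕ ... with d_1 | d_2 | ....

Answer: M ≅ ℤ^1 ⊕ ℤ/2 ⊕ ℤ/6

Derivation:
rank_ℚ(R)=2; free=3−2=1
SNF(R) diag = [2, 6] → torsion [2, 6]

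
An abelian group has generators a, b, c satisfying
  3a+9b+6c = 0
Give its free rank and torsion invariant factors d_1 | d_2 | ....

Answer: M ≅ ℤ^2 ⊕ ℤ/3

Derivation:
rank_ℚ(R)=1; free=3−1=2
SNF(R) diag = [3] → torsion [3]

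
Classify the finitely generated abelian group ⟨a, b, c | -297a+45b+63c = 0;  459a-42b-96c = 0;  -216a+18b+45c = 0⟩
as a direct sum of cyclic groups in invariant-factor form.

Answer: M ≅ ℤ/3 ⊕ ℤ/9 ⊕ ℤ/27

Derivation:
rank_ℚ(R)=3; free=3−3=0
SNF(R) diag = [3, 9, 27] → torsion [3, 9, 27]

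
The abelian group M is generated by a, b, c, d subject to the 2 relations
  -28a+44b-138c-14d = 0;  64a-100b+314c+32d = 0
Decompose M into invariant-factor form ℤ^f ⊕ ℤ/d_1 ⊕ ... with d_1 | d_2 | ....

rank_ℚ(R)=2; free=4−2=2
SNF(R) diag = [2, 2] → torsion [2, 2]

Answer: M ≅ ℤ^2 ⊕ ℤ/2 ⊕ ℤ/2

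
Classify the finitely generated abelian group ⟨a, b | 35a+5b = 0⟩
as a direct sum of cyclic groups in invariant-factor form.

Answer: M ≅ ℤ^1 ⊕ ℤ/5

Derivation:
rank_ℚ(R)=1; free=2−1=1
SNF(R) diag = [5] → torsion [5]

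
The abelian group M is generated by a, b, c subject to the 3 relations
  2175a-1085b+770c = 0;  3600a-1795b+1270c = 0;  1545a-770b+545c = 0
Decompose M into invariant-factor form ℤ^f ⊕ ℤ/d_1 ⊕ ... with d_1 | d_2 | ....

rank_ℚ(R)=3; free=3−3=0
SNF(R) diag = [5, 15, 45] → torsion [5, 15, 45]

Answer: M ≅ ℤ/5 ⊕ ℤ/15 ⊕ ℤ/45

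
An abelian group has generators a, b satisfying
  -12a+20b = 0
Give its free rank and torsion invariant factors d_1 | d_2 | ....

rank_ℚ(R)=1; free=2−1=1
SNF(R) diag = [4] → torsion [4]

Answer: M ≅ ℤ^1 ⊕ ℤ/4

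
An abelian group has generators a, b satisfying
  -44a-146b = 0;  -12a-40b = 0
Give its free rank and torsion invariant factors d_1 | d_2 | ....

rank_ℚ(R)=2; free=2−2=0
SNF(R) diag = [2, 4] → torsion [2, 4]

Answer: M ≅ ℤ/2 ⊕ ℤ/4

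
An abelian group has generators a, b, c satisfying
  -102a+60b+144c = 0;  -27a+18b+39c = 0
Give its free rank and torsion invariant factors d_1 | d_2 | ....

Answer: M ≅ ℤ^1 ⊕ ℤ/3 ⊕ ℤ/6

Derivation:
rank_ℚ(R)=2; free=3−2=1
SNF(R) diag = [3, 6] → torsion [3, 6]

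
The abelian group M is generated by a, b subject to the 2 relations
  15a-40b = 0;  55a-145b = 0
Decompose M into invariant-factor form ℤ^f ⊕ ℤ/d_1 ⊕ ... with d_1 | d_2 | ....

rank_ℚ(R)=2; free=2−2=0
SNF(R) diag = [5, 5] → torsion [5, 5]

Answer: M ≅ ℤ/5 ⊕ ℤ/5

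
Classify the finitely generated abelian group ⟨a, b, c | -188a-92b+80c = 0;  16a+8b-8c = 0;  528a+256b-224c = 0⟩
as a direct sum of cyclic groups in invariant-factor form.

rank_ℚ(R)=3; free=3−3=0
SNF(R) diag = [4, 8, 16] → torsion [4, 8, 16]

Answer: M ≅ ℤ/4 ⊕ ℤ/8 ⊕ ℤ/16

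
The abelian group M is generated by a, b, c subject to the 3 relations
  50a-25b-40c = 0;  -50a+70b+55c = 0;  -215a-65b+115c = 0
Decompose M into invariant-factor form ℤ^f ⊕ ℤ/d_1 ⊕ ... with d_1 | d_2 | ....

Answer: M ≅ ℤ/5 ⊕ ℤ/15 ⊕ ℤ/15

Derivation:
rank_ℚ(R)=3; free=3−3=0
SNF(R) diag = [5, 15, 15] → torsion [5, 15, 15]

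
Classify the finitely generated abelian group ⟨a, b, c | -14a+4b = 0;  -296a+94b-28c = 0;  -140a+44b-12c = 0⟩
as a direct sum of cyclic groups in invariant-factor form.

Answer: M ≅ ℤ/2 ⊕ ℤ/2 ⊕ ℤ/4

Derivation:
rank_ℚ(R)=3; free=3−3=0
SNF(R) diag = [2, 2, 4] → torsion [2, 2, 4]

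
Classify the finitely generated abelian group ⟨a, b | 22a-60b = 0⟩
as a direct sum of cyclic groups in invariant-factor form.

Answer: M ≅ ℤ^1 ⊕ ℤ/2

Derivation:
rank_ℚ(R)=1; free=2−1=1
SNF(R) diag = [2] → torsion [2]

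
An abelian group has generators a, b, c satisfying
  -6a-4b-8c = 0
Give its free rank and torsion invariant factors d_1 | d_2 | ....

Answer: M ≅ ℤ^2 ⊕ ℤ/2

Derivation:
rank_ℚ(R)=1; free=3−1=2
SNF(R) diag = [2] → torsion [2]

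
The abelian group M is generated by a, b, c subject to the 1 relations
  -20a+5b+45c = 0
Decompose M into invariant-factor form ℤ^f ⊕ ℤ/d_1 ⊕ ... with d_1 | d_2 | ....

Answer: M ≅ ℤ^2 ⊕ ℤ/5

Derivation:
rank_ℚ(R)=1; free=3−1=2
SNF(R) diag = [5] → torsion [5]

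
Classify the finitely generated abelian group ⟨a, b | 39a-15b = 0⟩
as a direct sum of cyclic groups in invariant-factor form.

Answer: M ≅ ℤ^1 ⊕ ℤ/3

Derivation:
rank_ℚ(R)=1; free=2−1=1
SNF(R) diag = [3] → torsion [3]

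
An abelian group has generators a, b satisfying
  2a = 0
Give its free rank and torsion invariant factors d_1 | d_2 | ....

rank_ℚ(R)=1; free=2−1=1
SNF(R) diag = [2] → torsion [2]

Answer: M ≅ ℤ^1 ⊕ ℤ/2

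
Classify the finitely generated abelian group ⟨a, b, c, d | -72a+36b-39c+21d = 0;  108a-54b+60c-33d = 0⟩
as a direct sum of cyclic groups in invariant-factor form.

Answer: M ≅ ℤ^2 ⊕ ℤ/3 ⊕ ℤ/9

Derivation:
rank_ℚ(R)=2; free=4−2=2
SNF(R) diag = [3, 9] → torsion [3, 9]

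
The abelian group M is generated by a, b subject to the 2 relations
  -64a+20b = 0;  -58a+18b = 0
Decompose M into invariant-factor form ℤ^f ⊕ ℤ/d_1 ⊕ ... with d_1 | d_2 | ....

Answer: M ≅ ℤ/2 ⊕ ℤ/4

Derivation:
rank_ℚ(R)=2; free=2−2=0
SNF(R) diag = [2, 4] → torsion [2, 4]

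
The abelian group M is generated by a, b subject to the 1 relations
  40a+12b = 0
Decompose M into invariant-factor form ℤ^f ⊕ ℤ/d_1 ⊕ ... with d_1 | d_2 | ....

rank_ℚ(R)=1; free=2−1=1
SNF(R) diag = [4] → torsion [4]

Answer: M ≅ ℤ^1 ⊕ ℤ/4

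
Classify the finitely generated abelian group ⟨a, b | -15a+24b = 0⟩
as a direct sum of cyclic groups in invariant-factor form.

rank_ℚ(R)=1; free=2−1=1
SNF(R) diag = [3] → torsion [3]

Answer: M ≅ ℤ^1 ⊕ ℤ/3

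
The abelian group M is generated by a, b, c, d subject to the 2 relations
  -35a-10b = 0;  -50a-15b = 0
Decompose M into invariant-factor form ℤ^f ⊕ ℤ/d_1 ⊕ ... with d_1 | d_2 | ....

Answer: M ≅ ℤ^2 ⊕ ℤ/5 ⊕ ℤ/5

Derivation:
rank_ℚ(R)=2; free=4−2=2
SNF(R) diag = [5, 5] → torsion [5, 5]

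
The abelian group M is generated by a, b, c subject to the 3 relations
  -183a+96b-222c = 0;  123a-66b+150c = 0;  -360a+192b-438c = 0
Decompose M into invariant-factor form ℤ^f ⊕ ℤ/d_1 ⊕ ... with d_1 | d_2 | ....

Answer: M ≅ ℤ/3 ⊕ ℤ/6 ⊕ ℤ/6

Derivation:
rank_ℚ(R)=3; free=3−3=0
SNF(R) diag = [3, 6, 6] → torsion [3, 6, 6]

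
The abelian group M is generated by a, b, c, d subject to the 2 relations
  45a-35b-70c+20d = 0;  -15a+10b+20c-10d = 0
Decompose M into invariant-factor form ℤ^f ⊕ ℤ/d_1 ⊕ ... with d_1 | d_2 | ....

rank_ℚ(R)=2; free=4−2=2
SNF(R) diag = [5, 15] → torsion [5, 15]

Answer: M ≅ ℤ^2 ⊕ ℤ/5 ⊕ ℤ/15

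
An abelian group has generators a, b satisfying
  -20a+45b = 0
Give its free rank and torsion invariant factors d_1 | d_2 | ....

rank_ℚ(R)=1; free=2−1=1
SNF(R) diag = [5] → torsion [5]

Answer: M ≅ ℤ^1 ⊕ ℤ/5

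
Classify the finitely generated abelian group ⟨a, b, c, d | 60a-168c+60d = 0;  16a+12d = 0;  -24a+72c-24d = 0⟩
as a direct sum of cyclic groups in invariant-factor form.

rank_ℚ(R)=3; free=4−3=1
SNF(R) diag = [4, 12, 24] → torsion [4, 12, 24]

Answer: M ≅ ℤ^1 ⊕ ℤ/4 ⊕ ℤ/12 ⊕ ℤ/24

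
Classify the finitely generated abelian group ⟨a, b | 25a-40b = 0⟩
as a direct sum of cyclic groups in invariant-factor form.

Answer: M ≅ ℤ^1 ⊕ ℤ/5

Derivation:
rank_ℚ(R)=1; free=2−1=1
SNF(R) diag = [5] → torsion [5]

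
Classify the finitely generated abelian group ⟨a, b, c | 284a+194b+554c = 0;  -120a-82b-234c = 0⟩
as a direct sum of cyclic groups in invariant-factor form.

Answer: M ≅ ℤ^1 ⊕ ℤ/2 ⊕ ℤ/4

Derivation:
rank_ℚ(R)=2; free=3−2=1
SNF(R) diag = [2, 4] → torsion [2, 4]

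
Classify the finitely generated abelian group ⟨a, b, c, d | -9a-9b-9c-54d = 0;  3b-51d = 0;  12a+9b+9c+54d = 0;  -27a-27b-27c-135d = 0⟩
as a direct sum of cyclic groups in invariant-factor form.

rank_ℚ(R)=4; free=4−4=0
SNF(R) diag = [3, 3, 9, 27] → torsion [3, 3, 9, 27]

Answer: M ≅ ℤ/3 ⊕ ℤ/3 ⊕ ℤ/9 ⊕ ℤ/27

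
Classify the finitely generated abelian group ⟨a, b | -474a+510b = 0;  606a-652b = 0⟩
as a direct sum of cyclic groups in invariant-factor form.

Answer: M ≅ ℤ/2 ⊕ ℤ/6

Derivation:
rank_ℚ(R)=2; free=2−2=0
SNF(R) diag = [2, 6] → torsion [2, 6]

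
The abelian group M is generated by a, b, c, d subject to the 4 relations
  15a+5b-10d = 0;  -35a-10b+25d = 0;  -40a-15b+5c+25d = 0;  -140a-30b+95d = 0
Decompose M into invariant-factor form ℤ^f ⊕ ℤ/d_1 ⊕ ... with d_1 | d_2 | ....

rank_ℚ(R)=4; free=4−4=0
SNF(R) diag = [5, 5, 5, 15] → torsion [5, 5, 5, 15]

Answer: M ≅ ℤ/5 ⊕ ℤ/5 ⊕ ℤ/5 ⊕ ℤ/15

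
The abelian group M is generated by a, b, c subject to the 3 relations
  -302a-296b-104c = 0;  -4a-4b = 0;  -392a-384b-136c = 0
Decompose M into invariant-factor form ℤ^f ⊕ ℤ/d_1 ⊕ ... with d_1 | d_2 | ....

rank_ℚ(R)=3; free=3−3=0
SNF(R) diag = [2, 4, 8] → torsion [2, 4, 8]

Answer: M ≅ ℤ/2 ⊕ ℤ/4 ⊕ ℤ/8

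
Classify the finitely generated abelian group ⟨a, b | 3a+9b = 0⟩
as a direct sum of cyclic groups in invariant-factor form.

Answer: M ≅ ℤ^1 ⊕ ℤ/3

Derivation:
rank_ℚ(R)=1; free=2−1=1
SNF(R) diag = [3] → torsion [3]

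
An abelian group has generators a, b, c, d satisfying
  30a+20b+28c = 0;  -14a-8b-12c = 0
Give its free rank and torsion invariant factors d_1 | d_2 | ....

Answer: M ≅ ℤ^2 ⊕ ℤ/2 ⊕ ℤ/4

Derivation:
rank_ℚ(R)=2; free=4−2=2
SNF(R) diag = [2, 4] → torsion [2, 4]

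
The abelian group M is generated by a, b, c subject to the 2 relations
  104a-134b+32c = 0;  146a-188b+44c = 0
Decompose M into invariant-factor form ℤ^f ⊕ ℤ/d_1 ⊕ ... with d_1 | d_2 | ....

rank_ℚ(R)=2; free=3−2=1
SNF(R) diag = [2, 6] → torsion [2, 6]

Answer: M ≅ ℤ^1 ⊕ ℤ/2 ⊕ ℤ/6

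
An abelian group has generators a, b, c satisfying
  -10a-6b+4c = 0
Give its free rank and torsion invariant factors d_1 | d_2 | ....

rank_ℚ(R)=1; free=3−1=2
SNF(R) diag = [2] → torsion [2]

Answer: M ≅ ℤ^2 ⊕ ℤ/2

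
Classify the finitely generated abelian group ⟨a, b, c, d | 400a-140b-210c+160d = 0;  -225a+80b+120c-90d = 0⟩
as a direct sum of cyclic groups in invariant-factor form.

rank_ℚ(R)=2; free=4−2=2
SNF(R) diag = [5, 10] → torsion [5, 10]

Answer: M ≅ ℤ^2 ⊕ ℤ/5 ⊕ ℤ/10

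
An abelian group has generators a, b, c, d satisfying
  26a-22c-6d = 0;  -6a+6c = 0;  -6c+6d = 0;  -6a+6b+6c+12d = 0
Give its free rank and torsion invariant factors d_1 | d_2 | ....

Answer: M ≅ ℤ/2 ⊕ ℤ/6 ⊕ ℤ/6 ⊕ ℤ/6

Derivation:
rank_ℚ(R)=4; free=4−4=0
SNF(R) diag = [2, 6, 6, 6] → torsion [2, 6, 6, 6]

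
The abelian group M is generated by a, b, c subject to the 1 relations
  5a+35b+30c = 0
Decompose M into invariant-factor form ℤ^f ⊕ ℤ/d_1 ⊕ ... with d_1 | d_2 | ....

rank_ℚ(R)=1; free=3−1=2
SNF(R) diag = [5] → torsion [5]

Answer: M ≅ ℤ^2 ⊕ ℤ/5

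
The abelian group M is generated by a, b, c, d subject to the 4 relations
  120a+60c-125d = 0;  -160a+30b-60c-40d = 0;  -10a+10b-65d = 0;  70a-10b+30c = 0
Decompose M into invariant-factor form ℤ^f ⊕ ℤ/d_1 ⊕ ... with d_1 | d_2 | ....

Answer: M ≅ ℤ/5 ⊕ ℤ/10 ⊕ ℤ/10 ⊕ ℤ/30

Derivation:
rank_ℚ(R)=4; free=4−4=0
SNF(R) diag = [5, 10, 10, 30] → torsion [5, 10, 10, 30]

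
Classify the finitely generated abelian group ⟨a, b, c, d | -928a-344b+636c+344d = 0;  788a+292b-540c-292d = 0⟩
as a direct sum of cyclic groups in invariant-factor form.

rank_ℚ(R)=2; free=4−2=2
SNF(R) diag = [4, 12] → torsion [4, 12]

Answer: M ≅ ℤ^2 ⊕ ℤ/4 ⊕ ℤ/12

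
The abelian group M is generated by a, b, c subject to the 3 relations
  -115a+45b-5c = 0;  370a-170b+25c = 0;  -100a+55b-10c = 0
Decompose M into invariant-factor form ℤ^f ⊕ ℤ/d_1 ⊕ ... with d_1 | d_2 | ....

rank_ℚ(R)=3; free=3−3=0
SNF(R) diag = [5, 5, 5] → torsion [5, 5, 5]

Answer: M ≅ ℤ/5 ⊕ ℤ/5 ⊕ ℤ/5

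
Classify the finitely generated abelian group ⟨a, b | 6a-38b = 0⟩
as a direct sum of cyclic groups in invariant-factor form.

Answer: M ≅ ℤ^1 ⊕ ℤ/2

Derivation:
rank_ℚ(R)=1; free=2−1=1
SNF(R) diag = [2] → torsion [2]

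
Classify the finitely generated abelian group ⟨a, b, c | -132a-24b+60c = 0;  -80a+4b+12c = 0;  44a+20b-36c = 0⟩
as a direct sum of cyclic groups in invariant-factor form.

rank_ℚ(R)=3; free=3−3=0
SNF(R) diag = [4, 12, 12] → torsion [4, 12, 12]

Answer: M ≅ ℤ/4 ⊕ ℤ/12 ⊕ ℤ/12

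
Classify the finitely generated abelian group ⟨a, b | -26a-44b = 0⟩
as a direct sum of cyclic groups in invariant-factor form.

rank_ℚ(R)=1; free=2−1=1
SNF(R) diag = [2] → torsion [2]

Answer: M ≅ ℤ^1 ⊕ ℤ/2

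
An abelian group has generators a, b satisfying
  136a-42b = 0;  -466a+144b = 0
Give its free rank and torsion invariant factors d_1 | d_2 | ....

Answer: M ≅ ℤ/2 ⊕ ℤ/6

Derivation:
rank_ℚ(R)=2; free=2−2=0
SNF(R) diag = [2, 6] → torsion [2, 6]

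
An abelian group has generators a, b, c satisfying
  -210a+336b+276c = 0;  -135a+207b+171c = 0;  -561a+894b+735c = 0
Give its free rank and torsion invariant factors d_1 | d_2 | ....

Answer: M ≅ ℤ/3 ⊕ ℤ/9 ⊕ ℤ/18

Derivation:
rank_ℚ(R)=3; free=3−3=0
SNF(R) diag = [3, 9, 18] → torsion [3, 9, 18]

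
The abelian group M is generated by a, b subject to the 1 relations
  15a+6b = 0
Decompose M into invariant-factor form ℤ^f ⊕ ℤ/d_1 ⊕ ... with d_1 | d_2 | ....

rank_ℚ(R)=1; free=2−1=1
SNF(R) diag = [3] → torsion [3]

Answer: M ≅ ℤ^1 ⊕ ℤ/3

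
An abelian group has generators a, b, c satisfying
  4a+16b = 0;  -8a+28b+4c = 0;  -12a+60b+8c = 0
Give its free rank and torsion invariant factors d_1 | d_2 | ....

rank_ℚ(R)=3; free=3−3=0
SNF(R) diag = [4, 4, 12] → torsion [4, 4, 12]

Answer: M ≅ ℤ/4 ⊕ ℤ/4 ⊕ ℤ/12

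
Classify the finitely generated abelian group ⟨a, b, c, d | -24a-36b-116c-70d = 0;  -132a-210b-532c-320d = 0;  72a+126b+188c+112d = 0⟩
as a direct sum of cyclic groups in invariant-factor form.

Answer: M ≅ ℤ^1 ⊕ ℤ/2 ⊕ ℤ/6 ⊕ ℤ/12

Derivation:
rank_ℚ(R)=3; free=4−3=1
SNF(R) diag = [2, 6, 12] → torsion [2, 6, 12]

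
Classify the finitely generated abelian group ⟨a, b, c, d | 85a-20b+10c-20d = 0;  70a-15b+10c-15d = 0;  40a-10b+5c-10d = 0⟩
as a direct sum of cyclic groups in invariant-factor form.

Answer: M ≅ ℤ^1 ⊕ ℤ/5 ⊕ ℤ/5 ⊕ ℤ/5

Derivation:
rank_ℚ(R)=3; free=4−3=1
SNF(R) diag = [5, 5, 5] → torsion [5, 5, 5]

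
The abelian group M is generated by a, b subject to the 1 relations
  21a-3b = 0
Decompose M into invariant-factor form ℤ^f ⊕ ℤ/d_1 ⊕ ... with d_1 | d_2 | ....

rank_ℚ(R)=1; free=2−1=1
SNF(R) diag = [3] → torsion [3]

Answer: M ≅ ℤ^1 ⊕ ℤ/3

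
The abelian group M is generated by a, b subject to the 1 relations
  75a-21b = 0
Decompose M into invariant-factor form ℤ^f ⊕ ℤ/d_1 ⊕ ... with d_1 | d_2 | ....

rank_ℚ(R)=1; free=2−1=1
SNF(R) diag = [3] → torsion [3]

Answer: M ≅ ℤ^1 ⊕ ℤ/3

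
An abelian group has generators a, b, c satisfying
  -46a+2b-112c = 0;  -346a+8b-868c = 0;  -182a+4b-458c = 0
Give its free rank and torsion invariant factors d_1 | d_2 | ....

Answer: M ≅ ℤ/2 ⊕ ℤ/6 ⊕ ℤ/18

Derivation:
rank_ℚ(R)=3; free=3−3=0
SNF(R) diag = [2, 6, 18] → torsion [2, 6, 18]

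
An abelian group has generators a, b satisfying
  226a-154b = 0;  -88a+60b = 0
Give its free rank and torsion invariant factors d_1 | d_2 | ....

rank_ℚ(R)=2; free=2−2=0
SNF(R) diag = [2, 4] → torsion [2, 4]

Answer: M ≅ ℤ/2 ⊕ ℤ/4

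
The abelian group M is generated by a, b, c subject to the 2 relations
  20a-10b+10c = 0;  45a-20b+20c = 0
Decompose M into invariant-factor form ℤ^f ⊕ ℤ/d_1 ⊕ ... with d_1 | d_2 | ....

rank_ℚ(R)=2; free=3−2=1
SNF(R) diag = [5, 10] → torsion [5, 10]

Answer: M ≅ ℤ^1 ⊕ ℤ/5 ⊕ ℤ/10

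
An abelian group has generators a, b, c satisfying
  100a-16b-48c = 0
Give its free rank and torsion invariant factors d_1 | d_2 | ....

Answer: M ≅ ℤ^2 ⊕ ℤ/4

Derivation:
rank_ℚ(R)=1; free=3−1=2
SNF(R) diag = [4] → torsion [4]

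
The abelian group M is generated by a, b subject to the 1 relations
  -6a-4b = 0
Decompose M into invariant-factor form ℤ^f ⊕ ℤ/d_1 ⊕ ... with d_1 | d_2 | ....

rank_ℚ(R)=1; free=2−1=1
SNF(R) diag = [2] → torsion [2]

Answer: M ≅ ℤ^1 ⊕ ℤ/2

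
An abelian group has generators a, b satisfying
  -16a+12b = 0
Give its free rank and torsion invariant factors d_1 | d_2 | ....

rank_ℚ(R)=1; free=2−1=1
SNF(R) diag = [4] → torsion [4]

Answer: M ≅ ℤ^1 ⊕ ℤ/4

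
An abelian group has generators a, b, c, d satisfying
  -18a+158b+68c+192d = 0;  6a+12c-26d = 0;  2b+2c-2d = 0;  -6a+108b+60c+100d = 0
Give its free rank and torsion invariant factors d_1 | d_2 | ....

Answer: M ≅ ℤ/2 ⊕ ℤ/2 ⊕ ℤ/6 ⊕ ℤ/18

Derivation:
rank_ℚ(R)=4; free=4−4=0
SNF(R) diag = [2, 2, 6, 18] → torsion [2, 2, 6, 18]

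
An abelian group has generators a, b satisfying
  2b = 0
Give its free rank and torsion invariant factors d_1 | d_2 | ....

Answer: M ≅ ℤ^1 ⊕ ℤ/2

Derivation:
rank_ℚ(R)=1; free=2−1=1
SNF(R) diag = [2] → torsion [2]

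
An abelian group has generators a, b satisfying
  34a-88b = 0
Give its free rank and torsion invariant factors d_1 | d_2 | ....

Answer: M ≅ ℤ^1 ⊕ ℤ/2

Derivation:
rank_ℚ(R)=1; free=2−1=1
SNF(R) diag = [2] → torsion [2]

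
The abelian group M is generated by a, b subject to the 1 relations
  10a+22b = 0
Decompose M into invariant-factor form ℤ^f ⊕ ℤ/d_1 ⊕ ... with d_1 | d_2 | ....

rank_ℚ(R)=1; free=2−1=1
SNF(R) diag = [2] → torsion [2]

Answer: M ≅ ℤ^1 ⊕ ℤ/2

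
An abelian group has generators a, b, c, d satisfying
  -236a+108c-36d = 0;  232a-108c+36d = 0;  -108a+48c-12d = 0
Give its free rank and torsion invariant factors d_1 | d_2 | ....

Answer: M ≅ ℤ^1 ⊕ ℤ/4 ⊕ ℤ/12 ⊕ ℤ/36

Derivation:
rank_ℚ(R)=3; free=4−3=1
SNF(R) diag = [4, 12, 36] → torsion [4, 12, 36]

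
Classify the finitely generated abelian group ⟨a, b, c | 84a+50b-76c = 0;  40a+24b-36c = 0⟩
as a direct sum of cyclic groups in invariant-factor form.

rank_ℚ(R)=2; free=3−2=1
SNF(R) diag = [2, 4] → torsion [2, 4]

Answer: M ≅ ℤ^1 ⊕ ℤ/2 ⊕ ℤ/4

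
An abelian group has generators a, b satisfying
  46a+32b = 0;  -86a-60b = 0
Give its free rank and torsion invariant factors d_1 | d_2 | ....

Answer: M ≅ ℤ/2 ⊕ ℤ/4

Derivation:
rank_ℚ(R)=2; free=2−2=0
SNF(R) diag = [2, 4] → torsion [2, 4]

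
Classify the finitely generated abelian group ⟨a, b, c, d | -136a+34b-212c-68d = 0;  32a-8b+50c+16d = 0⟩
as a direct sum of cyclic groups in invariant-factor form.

rank_ℚ(R)=2; free=4−2=2
SNF(R) diag = [2, 2] → torsion [2, 2]

Answer: M ≅ ℤ^2 ⊕ ℤ/2 ⊕ ℤ/2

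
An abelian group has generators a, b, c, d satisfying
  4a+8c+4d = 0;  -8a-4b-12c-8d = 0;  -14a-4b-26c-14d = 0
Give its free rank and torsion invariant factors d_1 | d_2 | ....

rank_ℚ(R)=3; free=4−3=1
SNF(R) diag = [2, 4, 4] → torsion [2, 4, 4]

Answer: M ≅ ℤ^1 ⊕ ℤ/2 ⊕ ℤ/4 ⊕ ℤ/4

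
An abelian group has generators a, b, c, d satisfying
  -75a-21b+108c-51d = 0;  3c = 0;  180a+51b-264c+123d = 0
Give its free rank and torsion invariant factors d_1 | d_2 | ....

rank_ℚ(R)=3; free=4−3=1
SNF(R) diag = [3, 3, 3] → torsion [3, 3, 3]

Answer: M ≅ ℤ^1 ⊕ ℤ/3 ⊕ ℤ/3 ⊕ ℤ/3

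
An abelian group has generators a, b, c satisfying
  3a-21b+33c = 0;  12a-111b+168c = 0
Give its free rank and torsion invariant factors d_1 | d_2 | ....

Answer: M ≅ ℤ^1 ⊕ ℤ/3 ⊕ ℤ/9

Derivation:
rank_ℚ(R)=2; free=3−2=1
SNF(R) diag = [3, 9] → torsion [3, 9]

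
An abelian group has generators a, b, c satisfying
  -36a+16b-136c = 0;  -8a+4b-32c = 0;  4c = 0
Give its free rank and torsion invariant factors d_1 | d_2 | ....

Answer: M ≅ ℤ/4 ⊕ ℤ/4 ⊕ ℤ/4

Derivation:
rank_ℚ(R)=3; free=3−3=0
SNF(R) diag = [4, 4, 4] → torsion [4, 4, 4]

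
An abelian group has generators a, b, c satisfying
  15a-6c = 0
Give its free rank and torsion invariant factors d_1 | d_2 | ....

Answer: M ≅ ℤ^2 ⊕ ℤ/3

Derivation:
rank_ℚ(R)=1; free=3−1=2
SNF(R) diag = [3] → torsion [3]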